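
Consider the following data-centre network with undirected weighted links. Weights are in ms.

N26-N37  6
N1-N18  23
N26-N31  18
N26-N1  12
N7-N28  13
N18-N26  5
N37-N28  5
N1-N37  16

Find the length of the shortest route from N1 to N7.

Enumerating some paths:
N1–N37–N28–N7: 16+5+13 = 34
N1–N26–N37–N28–N7: 12+6+5+13 = 36
N1–N18–N26–N37–N28–N7: 23+5+6+5+13 = 52
Cheapest is N1–N37–N28–N7 at 34 ms.

34 ms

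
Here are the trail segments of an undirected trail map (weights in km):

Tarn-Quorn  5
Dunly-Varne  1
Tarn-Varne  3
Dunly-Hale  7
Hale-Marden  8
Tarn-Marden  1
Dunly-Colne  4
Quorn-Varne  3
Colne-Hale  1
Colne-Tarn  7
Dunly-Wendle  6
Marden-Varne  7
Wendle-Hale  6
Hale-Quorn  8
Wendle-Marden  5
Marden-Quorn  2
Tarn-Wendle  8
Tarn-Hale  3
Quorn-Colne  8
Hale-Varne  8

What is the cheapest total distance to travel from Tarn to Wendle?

6 km

Shortest distances from Tarn:
Tarn: 0
Marden: 1  (via Tarn)
Varne: 3  (via Tarn)
Hale: 3  (via Tarn)
Quorn: 3  (via Marden)
Dunly: 4  (via Varne)
Colne: 4  (via Hale)
Wendle: 6  (via Marden)
Shortest route: Tarn–Marden–Wendle = 6 km.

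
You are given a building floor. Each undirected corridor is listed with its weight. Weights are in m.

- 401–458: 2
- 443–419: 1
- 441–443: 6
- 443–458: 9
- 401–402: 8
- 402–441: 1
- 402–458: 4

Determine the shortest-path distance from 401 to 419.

Shortest distances from 401:
401: 0
458: 2  (via 401)
402: 6  (via 458)
441: 7  (via 402)
443: 11  (via 458)
419: 12  (via 443)
Shortest route: 401 → 458 → 443 → 419 = 12 m.

12 m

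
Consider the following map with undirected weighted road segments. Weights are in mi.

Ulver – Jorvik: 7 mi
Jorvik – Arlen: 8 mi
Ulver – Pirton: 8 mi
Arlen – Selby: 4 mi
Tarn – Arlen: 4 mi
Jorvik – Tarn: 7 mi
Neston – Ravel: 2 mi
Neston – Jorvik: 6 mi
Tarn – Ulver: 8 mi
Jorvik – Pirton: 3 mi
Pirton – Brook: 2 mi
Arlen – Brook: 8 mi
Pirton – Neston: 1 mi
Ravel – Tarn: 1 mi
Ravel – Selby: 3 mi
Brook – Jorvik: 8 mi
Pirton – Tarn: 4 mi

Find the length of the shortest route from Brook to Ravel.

5 mi

Settle nodes by increasing distance from Brook:
Brook: 0
Pirton: 2  (via Brook)
Neston: 3  (via Pirton)
Ravel: 5  (via Neston)
Shortest route: Brook → Pirton → Neston → Ravel = 5 mi.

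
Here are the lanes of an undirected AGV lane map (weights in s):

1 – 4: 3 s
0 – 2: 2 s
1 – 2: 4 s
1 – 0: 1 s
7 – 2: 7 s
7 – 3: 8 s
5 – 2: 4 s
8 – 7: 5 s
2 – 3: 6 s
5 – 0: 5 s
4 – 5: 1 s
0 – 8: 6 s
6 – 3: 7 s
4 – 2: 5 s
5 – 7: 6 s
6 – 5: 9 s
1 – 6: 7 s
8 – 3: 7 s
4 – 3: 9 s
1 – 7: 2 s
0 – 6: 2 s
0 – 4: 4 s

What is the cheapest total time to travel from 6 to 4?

Running Dijkstra from 6:
6: 0
0: 2  (via 6)
1: 3  (via 0)
2: 4  (via 0)
7: 5  (via 1)
4: 6  (via 0)
Shortest route: 6–0–4 = 6 s.

6 s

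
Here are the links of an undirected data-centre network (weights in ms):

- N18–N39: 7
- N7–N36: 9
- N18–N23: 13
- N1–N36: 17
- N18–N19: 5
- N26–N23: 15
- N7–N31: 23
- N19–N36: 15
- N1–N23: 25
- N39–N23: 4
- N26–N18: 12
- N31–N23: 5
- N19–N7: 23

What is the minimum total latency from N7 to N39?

Compare a few routes:
N7 - N19 - N18 - N39: 23+5+7 = 35
N7 - N31 - N23 - N39: 23+5+4 = 32
N7 - N36 - N19 - N18 - N39: 9+15+5+7 = 36
Cheapest is N7 - N31 - N23 - N39 at 32 ms.

32 ms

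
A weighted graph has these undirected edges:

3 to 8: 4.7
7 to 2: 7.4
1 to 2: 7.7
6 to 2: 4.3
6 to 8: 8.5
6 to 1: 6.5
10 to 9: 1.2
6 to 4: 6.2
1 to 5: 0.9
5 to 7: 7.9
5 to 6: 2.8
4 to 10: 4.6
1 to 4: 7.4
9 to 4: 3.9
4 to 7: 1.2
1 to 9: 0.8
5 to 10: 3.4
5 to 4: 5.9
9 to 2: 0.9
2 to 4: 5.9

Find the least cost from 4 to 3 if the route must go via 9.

21.6

Shortest 4→9: 4 → 9 = 3.9
Best 9 to 3: 9 → 1 → 5 → 6 → 8 → 3 costing 17.7
Total via 9: 3.9 + 17.7 = 21.6.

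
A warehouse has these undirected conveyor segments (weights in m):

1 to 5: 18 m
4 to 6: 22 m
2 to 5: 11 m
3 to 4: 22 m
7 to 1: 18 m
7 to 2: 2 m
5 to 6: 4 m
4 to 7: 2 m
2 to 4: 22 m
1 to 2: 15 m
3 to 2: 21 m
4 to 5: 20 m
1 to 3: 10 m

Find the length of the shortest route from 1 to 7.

17 m

Settle nodes by increasing distance from 1:
1: 0
3: 10  (via 1)
2: 15  (via 1)
7: 17  (via 2)
Shortest route: 1–2–7 = 17 m.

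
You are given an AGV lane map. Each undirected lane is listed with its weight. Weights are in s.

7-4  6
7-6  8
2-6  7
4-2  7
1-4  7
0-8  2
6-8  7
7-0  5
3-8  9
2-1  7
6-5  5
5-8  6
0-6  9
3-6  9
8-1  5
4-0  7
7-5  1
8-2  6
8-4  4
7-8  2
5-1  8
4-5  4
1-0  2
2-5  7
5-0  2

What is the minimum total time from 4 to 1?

Compare a few routes:
4 - 1: 7 = 7
4 - 5 - 0 - 1: 4+2+2 = 8
4 - 8 - 0 - 1: 4+2+2 = 8
Cheapest is 4 - 1 at 7 s.

7 s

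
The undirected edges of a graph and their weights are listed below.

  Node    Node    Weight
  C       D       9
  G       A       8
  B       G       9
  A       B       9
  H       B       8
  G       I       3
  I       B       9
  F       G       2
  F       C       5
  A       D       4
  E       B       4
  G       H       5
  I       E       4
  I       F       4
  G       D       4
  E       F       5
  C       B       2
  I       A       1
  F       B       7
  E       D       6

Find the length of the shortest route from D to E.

6

Running Dijkstra from D:
D: 0
A: 4  (via D)
G: 4  (via D)
I: 5  (via A)
E: 6  (via D)
Shortest route: D → E = 6.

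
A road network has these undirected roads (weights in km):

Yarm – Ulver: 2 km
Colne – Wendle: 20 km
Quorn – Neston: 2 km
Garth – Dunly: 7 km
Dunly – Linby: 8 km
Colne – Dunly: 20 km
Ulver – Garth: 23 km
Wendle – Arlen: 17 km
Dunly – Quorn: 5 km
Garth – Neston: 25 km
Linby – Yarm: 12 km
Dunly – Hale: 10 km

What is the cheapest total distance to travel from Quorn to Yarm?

25 km

Settle nodes by increasing distance from Quorn:
Quorn: 0
Neston: 2  (via Quorn)
Dunly: 5  (via Quorn)
Garth: 12  (via Dunly)
Linby: 13  (via Dunly)
Hale: 15  (via Dunly)
Colne: 25  (via Dunly)
Yarm: 25  (via Linby)
Shortest route: Quorn–Dunly–Linby–Yarm = 25 km.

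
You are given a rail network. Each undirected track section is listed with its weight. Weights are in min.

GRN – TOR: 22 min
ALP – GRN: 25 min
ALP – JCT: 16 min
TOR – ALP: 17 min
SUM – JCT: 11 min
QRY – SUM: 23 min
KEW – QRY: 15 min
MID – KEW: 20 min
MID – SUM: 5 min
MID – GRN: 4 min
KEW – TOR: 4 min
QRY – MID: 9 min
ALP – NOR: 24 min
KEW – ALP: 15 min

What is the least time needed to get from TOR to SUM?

29 min

Enumerating some paths:
TOR - KEW - MID - SUM: 4+20+5 = 29
TOR - GRN - MID - SUM: 22+4+5 = 31
Cheapest is TOR - KEW - MID - SUM at 29 min.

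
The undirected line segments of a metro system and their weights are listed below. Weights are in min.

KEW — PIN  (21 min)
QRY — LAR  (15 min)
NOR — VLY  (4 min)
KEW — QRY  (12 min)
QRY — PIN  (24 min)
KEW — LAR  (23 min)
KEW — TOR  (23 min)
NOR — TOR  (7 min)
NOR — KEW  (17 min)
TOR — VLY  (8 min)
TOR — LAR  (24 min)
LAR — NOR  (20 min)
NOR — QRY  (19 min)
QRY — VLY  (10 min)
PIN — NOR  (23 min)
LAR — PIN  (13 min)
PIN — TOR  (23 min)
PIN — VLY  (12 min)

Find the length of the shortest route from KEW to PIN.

21 min

Running Dijkstra from KEW:
KEW: 0
QRY: 12  (via KEW)
NOR: 17  (via KEW)
PIN: 21  (via KEW)
Shortest route: KEW → PIN = 21 min.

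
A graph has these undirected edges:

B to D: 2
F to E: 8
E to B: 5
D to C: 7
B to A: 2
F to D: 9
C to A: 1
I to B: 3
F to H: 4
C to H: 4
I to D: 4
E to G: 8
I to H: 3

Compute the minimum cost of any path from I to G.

Running Dijkstra from I:
I: 0
B: 3  (via I)
H: 3  (via I)
D: 4  (via I)
A: 5  (via B)
C: 6  (via A)
F: 7  (via H)
E: 8  (via B)
G: 16  (via E)
Shortest route: I → B → E → G = 16.

16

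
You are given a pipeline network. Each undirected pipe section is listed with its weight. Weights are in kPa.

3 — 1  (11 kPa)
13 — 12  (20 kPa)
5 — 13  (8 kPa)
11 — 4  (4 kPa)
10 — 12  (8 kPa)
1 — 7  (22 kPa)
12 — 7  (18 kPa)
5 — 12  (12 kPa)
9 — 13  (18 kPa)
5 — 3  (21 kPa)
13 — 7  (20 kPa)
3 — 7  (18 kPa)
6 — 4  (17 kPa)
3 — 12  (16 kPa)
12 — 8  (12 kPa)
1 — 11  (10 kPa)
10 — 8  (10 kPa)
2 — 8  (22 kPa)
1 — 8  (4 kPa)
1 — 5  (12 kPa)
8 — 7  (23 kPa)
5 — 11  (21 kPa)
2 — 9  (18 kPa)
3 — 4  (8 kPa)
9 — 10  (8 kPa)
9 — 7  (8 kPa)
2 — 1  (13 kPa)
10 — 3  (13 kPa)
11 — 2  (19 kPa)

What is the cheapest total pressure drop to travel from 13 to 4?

Running Dijkstra from 13:
13: 0
5: 8  (via 13)
9: 18  (via 13)
1: 20  (via 5)
7: 20  (via 13)
12: 20  (via 13)
8: 24  (via 1)
10: 26  (via 9)
3: 29  (via 5)
11: 29  (via 5)
2: 33  (via 1)
4: 33  (via 11)
Shortest route: 13–5–11–4 = 33 kPa.

33 kPa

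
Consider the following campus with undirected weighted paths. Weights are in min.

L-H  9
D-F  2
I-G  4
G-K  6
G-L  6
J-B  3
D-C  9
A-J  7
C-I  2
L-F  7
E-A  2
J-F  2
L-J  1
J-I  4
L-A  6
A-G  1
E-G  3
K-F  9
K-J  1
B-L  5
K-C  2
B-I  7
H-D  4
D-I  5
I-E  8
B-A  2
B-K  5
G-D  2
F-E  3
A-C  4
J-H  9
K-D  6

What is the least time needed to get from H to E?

Settle nodes by increasing distance from H:
H: 0
D: 4  (via H)
F: 6  (via D)
G: 6  (via D)
A: 7  (via G)
J: 8  (via F)
B: 9  (via A)
E: 9  (via F)
Shortest route: H → D → F → E = 9 min.

9 min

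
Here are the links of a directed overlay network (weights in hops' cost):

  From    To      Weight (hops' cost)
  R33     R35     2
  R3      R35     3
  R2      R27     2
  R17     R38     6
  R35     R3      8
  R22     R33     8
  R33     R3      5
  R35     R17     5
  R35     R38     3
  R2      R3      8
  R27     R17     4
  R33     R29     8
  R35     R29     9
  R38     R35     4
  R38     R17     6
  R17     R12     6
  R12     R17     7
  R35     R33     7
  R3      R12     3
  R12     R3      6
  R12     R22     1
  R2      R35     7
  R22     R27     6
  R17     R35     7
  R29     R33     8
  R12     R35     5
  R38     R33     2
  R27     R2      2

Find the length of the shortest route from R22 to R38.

Shortest distances from R22:
R22: 0
R27: 6  (via R22)
R33: 8  (via R22)
R2: 8  (via R27)
R17: 10  (via R27)
R35: 10  (via R33)
R3: 13  (via R33)
R38: 13  (via R35)
Shortest route: R22 → R33 → R35 → R38 = 13 hops' cost.

13 hops' cost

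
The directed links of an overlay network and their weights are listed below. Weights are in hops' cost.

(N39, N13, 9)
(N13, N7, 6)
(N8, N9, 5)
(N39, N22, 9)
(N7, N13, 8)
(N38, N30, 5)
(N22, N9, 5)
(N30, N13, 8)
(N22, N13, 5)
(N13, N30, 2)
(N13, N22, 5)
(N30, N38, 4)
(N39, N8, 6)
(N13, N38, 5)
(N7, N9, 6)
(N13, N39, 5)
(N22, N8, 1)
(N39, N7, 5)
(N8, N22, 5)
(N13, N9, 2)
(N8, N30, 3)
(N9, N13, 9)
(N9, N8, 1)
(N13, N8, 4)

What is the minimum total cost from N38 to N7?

19 hops' cost

Enumerating some paths:
N38–N30–N13–N39–N7: 5+8+5+5 = 23
N38–N30–N13–N7: 5+8+6 = 19
The minimum is 19 hops' cost via N38–N30–N13–N7.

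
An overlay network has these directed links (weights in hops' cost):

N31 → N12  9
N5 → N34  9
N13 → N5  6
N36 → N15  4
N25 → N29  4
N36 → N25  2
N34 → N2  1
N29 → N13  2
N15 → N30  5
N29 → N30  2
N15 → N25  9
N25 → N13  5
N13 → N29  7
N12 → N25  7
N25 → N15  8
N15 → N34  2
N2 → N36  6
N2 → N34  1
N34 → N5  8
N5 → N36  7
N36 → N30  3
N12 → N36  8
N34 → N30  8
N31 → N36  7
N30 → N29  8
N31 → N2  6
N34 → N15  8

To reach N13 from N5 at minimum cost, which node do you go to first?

Candidate routes:
N5 - N36 - N25 - N29 - N13: 7+2+4+2 = 15
N5 - N36 - N25 - N13: 7+2+5 = 14
The minimum is 14 hops' cost via N5 - N36 - N25 - N13.
So from N5 the first move is to N36.

N36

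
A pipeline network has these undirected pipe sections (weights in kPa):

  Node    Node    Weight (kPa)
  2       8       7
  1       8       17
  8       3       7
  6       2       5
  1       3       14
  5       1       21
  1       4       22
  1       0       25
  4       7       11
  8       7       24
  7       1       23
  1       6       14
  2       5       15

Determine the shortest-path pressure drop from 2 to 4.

41 kPa

Candidate routes:
2 → 6 → 1 → 4: 5+14+22 = 41
2 → 8 → 7 → 4: 7+24+11 = 42
2 → 8 → 3 → 1 → 4: 7+7+14+22 = 50
2 → 8 → 1 → 4: 7+17+22 = 46
Cheapest is 2 → 6 → 1 → 4 at 41 kPa.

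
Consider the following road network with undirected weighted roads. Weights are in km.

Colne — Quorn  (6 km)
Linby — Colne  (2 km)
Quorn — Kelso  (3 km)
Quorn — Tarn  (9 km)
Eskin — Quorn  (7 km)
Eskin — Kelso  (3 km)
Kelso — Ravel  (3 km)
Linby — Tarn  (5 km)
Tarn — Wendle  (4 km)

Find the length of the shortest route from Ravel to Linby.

14 km

Running Dijkstra from Ravel:
Ravel: 0
Kelso: 3  (via Ravel)
Quorn: 6  (via Kelso)
Eskin: 6  (via Kelso)
Colne: 12  (via Quorn)
Linby: 14  (via Colne)
Shortest route: Ravel–Kelso–Quorn–Colne–Linby = 14 km.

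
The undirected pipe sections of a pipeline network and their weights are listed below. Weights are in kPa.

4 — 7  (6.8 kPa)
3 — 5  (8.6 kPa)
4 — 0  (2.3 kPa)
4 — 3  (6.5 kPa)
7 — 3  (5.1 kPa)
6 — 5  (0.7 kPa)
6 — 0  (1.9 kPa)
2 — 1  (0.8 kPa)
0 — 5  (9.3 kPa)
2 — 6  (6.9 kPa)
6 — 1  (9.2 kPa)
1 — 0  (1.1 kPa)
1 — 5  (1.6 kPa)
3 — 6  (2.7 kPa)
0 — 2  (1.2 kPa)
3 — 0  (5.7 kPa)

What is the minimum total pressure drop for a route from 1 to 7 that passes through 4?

Shortest 1→4: 1 → 0 → 4 = 3.4
Best 4 to 7: 4 → 7 costing 6.8
Total via 4: 3.4 + 6.8 = 10.2 kPa.

10.2 kPa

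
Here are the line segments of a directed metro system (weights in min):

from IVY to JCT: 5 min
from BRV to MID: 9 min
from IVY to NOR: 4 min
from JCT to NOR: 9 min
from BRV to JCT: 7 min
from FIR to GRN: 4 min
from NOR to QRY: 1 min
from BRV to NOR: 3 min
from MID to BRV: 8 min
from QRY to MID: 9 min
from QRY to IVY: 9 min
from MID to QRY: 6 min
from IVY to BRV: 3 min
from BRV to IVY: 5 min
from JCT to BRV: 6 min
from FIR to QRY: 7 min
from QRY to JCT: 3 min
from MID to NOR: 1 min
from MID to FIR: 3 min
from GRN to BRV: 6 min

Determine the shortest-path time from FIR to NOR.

Running Dijkstra from FIR:
FIR: 0
GRN: 4  (via FIR)
QRY: 7  (via FIR)
BRV: 10  (via GRN)
JCT: 10  (via QRY)
NOR: 13  (via BRV)
Shortest route: FIR–GRN–BRV–NOR = 13 min.

13 min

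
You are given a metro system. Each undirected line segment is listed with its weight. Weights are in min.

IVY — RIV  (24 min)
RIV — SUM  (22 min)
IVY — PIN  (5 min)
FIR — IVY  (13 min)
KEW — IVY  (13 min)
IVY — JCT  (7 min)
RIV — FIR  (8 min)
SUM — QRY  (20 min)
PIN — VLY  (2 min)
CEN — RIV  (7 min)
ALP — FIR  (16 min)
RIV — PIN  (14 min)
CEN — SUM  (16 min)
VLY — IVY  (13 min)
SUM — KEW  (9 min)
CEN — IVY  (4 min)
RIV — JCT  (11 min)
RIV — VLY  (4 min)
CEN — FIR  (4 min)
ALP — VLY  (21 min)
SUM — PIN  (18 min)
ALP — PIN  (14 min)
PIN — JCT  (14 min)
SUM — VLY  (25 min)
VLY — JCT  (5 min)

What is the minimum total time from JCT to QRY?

Candidate routes:
JCT–IVY–KEW–SUM–QRY: 7+13+9+20 = 49
JCT–IVY–CEN–SUM–QRY: 7+4+16+20 = 47
JCT–VLY–PIN–SUM–QRY: 5+2+18+20 = 45
The minimum is 45 min via JCT–VLY–PIN–SUM–QRY.

45 min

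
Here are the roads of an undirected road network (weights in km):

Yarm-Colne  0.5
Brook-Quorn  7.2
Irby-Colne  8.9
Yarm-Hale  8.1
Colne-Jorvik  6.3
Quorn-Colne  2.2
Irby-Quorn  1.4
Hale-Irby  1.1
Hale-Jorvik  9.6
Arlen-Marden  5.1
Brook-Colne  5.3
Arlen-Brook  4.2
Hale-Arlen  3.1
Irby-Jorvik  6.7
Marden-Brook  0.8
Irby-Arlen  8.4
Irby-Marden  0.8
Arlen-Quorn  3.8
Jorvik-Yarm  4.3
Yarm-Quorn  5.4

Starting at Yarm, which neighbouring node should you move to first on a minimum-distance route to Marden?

Colne

Compare a few routes:
Yarm - Colne - Brook - Marden: 0.5+5.3+0.8 = 6.6
Yarm - Quorn - Irby - Marden: 5.4+1.4+0.8 = 7.6
Yarm - Colne - Quorn - Irby - Marden: 0.5+2.2+1.4+0.8 = 4.9
The minimum is 4.9 km via Yarm - Colne - Quorn - Irby - Marden.
So from Yarm the first move is to Colne.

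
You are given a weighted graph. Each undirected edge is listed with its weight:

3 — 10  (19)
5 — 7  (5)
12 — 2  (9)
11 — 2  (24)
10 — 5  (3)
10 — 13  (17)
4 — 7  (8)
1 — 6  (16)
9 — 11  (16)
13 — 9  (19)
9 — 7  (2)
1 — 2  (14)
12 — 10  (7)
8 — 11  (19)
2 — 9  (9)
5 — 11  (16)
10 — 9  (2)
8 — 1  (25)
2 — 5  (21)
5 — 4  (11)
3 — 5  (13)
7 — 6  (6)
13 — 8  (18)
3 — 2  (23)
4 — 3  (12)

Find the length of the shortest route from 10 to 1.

Settle nodes by increasing distance from 10:
10: 0
9: 2  (via 10)
5: 3  (via 10)
7: 4  (via 9)
12: 7  (via 10)
6: 10  (via 7)
2: 11  (via 9)
4: 12  (via 7)
3: 16  (via 5)
13: 17  (via 10)
11: 18  (via 9)
1: 25  (via 2)
Shortest route: 10 → 9 → 2 → 1 = 25.

25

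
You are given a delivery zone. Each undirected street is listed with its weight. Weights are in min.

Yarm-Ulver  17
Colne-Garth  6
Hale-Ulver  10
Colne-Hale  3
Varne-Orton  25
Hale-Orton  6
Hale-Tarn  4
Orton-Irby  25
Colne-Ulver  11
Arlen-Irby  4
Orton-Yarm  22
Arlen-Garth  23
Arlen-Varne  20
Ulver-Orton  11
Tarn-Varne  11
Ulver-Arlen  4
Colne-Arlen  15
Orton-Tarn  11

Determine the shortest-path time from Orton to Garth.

15 min

Shortest distances from Orton:
Orton: 0
Hale: 6  (via Orton)
Colne: 9  (via Hale)
Tarn: 10  (via Hale)
Ulver: 11  (via Orton)
Arlen: 15  (via Ulver)
Garth: 15  (via Colne)
Shortest route: Orton–Hale–Colne–Garth = 15 min.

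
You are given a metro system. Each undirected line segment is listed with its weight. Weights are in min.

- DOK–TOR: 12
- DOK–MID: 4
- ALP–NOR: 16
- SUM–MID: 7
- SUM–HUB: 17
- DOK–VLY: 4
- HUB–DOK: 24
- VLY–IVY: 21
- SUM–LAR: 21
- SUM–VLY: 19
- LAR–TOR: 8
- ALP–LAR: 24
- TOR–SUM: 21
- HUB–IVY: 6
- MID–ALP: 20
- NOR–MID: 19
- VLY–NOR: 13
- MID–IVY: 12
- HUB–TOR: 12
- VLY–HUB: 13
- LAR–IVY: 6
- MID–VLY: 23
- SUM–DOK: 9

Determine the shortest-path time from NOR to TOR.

Candidate routes:
NOR → MID → DOK → TOR: 19+4+12 = 35
NOR → VLY → HUB → TOR: 13+13+12 = 38
NOR → MID → IVY → LAR → TOR: 19+12+6+8 = 45
NOR → VLY → DOK → TOR: 13+4+12 = 29
The minimum is 29 min via NOR → VLY → DOK → TOR.

29 min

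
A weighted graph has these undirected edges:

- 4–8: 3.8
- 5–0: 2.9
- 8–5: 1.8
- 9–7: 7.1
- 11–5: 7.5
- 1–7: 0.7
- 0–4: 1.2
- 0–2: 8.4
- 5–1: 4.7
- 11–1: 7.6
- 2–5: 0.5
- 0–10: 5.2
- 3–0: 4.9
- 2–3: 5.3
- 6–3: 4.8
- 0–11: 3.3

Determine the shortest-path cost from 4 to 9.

Running Dijkstra from 4:
4: 0
0: 1.2  (via 4)
8: 3.8  (via 4)
5: 4.1  (via 0)
11: 4.5  (via 0)
2: 4.6  (via 5)
3: 6.1  (via 0)
10: 6.4  (via 0)
1: 8.8  (via 5)
7: 9.5  (via 1)
6: 10.9  (via 3)
9: 16.6  (via 7)
Shortest route: 4–0–5–1–7–9 = 16.6.

16.6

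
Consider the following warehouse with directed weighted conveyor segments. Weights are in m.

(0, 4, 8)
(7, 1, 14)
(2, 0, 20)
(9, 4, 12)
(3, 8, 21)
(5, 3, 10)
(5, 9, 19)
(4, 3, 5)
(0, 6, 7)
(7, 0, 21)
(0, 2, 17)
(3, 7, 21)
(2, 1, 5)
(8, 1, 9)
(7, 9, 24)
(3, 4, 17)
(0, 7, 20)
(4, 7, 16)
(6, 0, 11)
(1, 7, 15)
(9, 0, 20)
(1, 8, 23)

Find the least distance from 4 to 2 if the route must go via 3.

Best 4 to 3: 4–3 costing 5
Best 3 to 2: 3–7–0–2 costing 59
Total via 3: 5 + 59 = 64 m.

64 m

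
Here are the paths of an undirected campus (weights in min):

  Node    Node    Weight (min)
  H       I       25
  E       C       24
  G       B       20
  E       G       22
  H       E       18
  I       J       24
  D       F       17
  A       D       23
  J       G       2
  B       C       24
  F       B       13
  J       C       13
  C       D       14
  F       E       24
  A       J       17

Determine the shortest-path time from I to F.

59 min

Compare a few routes:
I → J → G → B → F: 24+2+20+13 = 59
I → H → E → F: 25+18+24 = 67
I → J → C → D → F: 24+13+14+17 = 68
I → J → G → E → F: 24+2+22+24 = 72
The minimum is 59 min via I → J → G → B → F.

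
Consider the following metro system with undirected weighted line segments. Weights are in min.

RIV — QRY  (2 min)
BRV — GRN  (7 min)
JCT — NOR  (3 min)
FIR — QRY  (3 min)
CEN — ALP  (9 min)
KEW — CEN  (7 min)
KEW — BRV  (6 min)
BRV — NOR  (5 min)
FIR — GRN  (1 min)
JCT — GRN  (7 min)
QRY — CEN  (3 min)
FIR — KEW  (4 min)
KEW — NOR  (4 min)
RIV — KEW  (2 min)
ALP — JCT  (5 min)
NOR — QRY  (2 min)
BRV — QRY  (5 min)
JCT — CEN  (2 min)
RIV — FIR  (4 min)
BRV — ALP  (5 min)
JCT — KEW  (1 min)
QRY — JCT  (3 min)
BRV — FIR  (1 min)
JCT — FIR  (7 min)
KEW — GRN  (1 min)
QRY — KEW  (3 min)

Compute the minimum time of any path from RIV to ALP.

8 min

Settle nodes by increasing distance from RIV:
RIV: 0
KEW: 2  (via RIV)
QRY: 2  (via RIV)
GRN: 3  (via KEW)
JCT: 3  (via KEW)
FIR: 4  (via RIV)
NOR: 4  (via QRY)
CEN: 5  (via QRY)
BRV: 5  (via FIR)
ALP: 8  (via JCT)
Shortest route: RIV → KEW → JCT → ALP = 8 min.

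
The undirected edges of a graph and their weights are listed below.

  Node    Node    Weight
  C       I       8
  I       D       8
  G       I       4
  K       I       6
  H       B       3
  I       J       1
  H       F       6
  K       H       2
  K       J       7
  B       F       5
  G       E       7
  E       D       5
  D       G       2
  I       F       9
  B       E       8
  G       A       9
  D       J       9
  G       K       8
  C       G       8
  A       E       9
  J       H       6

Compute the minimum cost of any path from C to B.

18

Enumerating some paths:
C → I → K → H → B: 8+6+2+3 = 19
C → G → K → H → B: 8+8+2+3 = 21
C → I → J → H → B: 8+1+6+3 = 18
Cheapest is C → I → J → H → B at 18.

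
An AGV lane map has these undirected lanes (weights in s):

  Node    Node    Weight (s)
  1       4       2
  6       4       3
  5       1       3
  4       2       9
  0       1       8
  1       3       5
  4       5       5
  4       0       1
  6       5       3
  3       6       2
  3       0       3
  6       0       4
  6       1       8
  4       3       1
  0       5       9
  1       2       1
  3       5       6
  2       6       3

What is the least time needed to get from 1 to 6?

4 s

Compare a few routes:
1 - 4 - 3 - 6: 2+1+2 = 5
1 - 2 - 6: 1+3 = 4
1 - 5 - 6: 3+3 = 6
1 - 4 - 6: 2+3 = 5
Cheapest is 1 - 2 - 6 at 4 s.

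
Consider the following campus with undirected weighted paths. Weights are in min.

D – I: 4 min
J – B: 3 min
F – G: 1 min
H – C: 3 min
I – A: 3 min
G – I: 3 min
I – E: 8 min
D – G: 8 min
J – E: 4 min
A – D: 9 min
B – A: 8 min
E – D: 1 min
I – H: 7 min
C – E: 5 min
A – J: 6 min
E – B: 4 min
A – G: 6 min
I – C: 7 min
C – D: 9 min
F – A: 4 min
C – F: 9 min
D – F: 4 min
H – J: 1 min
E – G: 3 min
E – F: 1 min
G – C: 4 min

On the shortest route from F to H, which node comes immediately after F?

E

Candidate routes:
F - G - C - H: 1+4+3 = 8
F - E - J - H: 1+4+1 = 6
F - G - E - J - H: 1+3+4+1 = 9
The minimum is 6 min via F - E - J - H.
So from F the first move is to E.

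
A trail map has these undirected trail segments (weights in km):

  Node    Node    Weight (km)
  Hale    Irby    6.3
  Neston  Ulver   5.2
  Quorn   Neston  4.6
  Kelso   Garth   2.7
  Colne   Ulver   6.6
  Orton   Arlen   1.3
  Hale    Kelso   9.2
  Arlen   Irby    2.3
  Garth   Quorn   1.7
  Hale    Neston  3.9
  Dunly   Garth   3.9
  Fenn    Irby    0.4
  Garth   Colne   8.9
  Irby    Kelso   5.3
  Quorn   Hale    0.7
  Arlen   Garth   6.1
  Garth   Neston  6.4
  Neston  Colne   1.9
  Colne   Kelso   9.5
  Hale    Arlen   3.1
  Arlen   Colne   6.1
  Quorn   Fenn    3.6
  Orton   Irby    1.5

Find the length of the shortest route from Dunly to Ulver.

15.4 km

Enumerating some paths:
Dunly → Garth → Quorn → Neston → Ulver: 3.9+1.7+4.6+5.2 = 15.4
Dunly → Garth → Neston → Ulver: 3.9+6.4+5.2 = 15.5
Dunly → Garth → Quorn → Hale → Neston → Colne → Ulver: 3.9+1.7+0.7+3.9+1.9+6.6 = 18.7
The minimum is 15.4 km via Dunly → Garth → Quorn → Neston → Ulver.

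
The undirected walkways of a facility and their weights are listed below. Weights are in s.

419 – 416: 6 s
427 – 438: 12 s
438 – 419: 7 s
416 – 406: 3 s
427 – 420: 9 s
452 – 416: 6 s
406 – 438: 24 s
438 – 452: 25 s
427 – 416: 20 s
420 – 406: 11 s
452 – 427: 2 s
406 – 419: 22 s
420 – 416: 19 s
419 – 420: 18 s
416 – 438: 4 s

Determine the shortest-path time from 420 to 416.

14 s

Settle nodes by increasing distance from 420:
420: 0
427: 9  (via 420)
452: 11  (via 427)
406: 11  (via 420)
416: 14  (via 406)
Shortest route: 420 → 406 → 416 = 14 s.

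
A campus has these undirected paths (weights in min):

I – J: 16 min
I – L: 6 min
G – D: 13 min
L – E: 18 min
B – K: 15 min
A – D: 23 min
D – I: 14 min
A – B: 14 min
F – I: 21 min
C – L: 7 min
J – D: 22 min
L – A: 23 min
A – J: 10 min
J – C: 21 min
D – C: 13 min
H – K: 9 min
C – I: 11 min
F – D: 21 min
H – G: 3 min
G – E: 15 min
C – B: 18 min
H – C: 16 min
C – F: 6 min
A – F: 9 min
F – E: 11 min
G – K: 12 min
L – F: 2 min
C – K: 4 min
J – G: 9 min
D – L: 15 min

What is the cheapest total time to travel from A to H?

Candidate routes:
A–J–G–H: 10+9+3 = 22
A–F–L–C–K–H: 9+2+7+4+9 = 31
A–F–C–K–H: 9+6+4+9 = 28
Cheapest is A–J–G–H at 22 min.

22 min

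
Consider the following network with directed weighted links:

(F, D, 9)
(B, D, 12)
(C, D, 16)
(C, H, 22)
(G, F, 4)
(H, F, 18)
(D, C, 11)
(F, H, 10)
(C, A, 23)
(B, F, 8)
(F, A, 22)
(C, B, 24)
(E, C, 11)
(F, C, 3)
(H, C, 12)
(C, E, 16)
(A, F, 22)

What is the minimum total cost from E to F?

Enumerating some paths:
E–C–B–F: 11+24+8 = 43
E–C–A–F: 11+23+22 = 56
E–C–H–F: 11+22+18 = 51
The minimum is 43 via E–C–B–F.

43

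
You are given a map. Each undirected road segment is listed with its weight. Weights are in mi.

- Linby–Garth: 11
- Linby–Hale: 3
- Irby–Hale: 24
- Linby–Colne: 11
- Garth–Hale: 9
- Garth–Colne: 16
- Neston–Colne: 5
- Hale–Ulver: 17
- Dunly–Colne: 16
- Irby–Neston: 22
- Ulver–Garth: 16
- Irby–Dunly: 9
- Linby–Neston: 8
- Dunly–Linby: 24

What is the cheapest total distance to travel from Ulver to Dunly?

44 mi

Enumerating some paths:
Ulver → Hale → Linby → Dunly: 17+3+24 = 44
Ulver → Hale → Linby → Colne → Dunly: 17+3+11+16 = 47
The minimum is 44 mi via Ulver → Hale → Linby → Dunly.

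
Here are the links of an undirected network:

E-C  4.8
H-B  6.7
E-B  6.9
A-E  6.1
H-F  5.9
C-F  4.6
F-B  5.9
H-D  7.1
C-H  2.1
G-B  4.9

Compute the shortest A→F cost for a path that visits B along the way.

Shortest A→B: A → E → B = 13
Best B to F: B → F costing 5.9
Total via B: 13 + 5.9 = 18.9.

18.9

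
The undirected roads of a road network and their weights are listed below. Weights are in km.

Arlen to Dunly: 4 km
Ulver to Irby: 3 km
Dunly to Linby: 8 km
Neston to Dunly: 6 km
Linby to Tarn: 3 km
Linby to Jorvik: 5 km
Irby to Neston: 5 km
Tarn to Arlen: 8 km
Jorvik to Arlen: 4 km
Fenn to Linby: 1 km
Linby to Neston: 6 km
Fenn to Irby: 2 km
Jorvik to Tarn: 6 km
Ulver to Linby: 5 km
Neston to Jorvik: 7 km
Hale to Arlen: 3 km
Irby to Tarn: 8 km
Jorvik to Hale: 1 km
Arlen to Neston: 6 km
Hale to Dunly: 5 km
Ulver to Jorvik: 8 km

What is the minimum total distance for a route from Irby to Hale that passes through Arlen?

14 km

Best Irby to Arlen: Irby–Neston–Arlen costing 11
Best Arlen to Hale: Arlen–Hale costing 3
Total via Arlen: 11 + 3 = 14 km.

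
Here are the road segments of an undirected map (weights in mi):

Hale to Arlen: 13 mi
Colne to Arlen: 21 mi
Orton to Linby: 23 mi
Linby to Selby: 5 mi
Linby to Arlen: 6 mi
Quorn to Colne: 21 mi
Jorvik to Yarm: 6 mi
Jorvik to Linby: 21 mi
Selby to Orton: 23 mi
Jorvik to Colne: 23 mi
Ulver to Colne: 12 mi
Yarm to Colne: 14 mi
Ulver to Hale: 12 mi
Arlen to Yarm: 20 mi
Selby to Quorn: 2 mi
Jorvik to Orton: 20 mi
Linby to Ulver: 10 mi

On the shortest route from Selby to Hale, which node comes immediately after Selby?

Linby

Compare a few routes:
Selby → Linby → Arlen → Colne → Ulver → Hale: 5+6+21+12+12 = 56
Selby → Quorn → Colne → Ulver → Hale: 2+21+12+12 = 47
Selby → Linby → Arlen → Hale: 5+6+13 = 24
Selby → Linby → Ulver → Hale: 5+10+12 = 27
The minimum is 24 mi via Selby → Linby → Arlen → Hale.
So from Selby the first move is to Linby.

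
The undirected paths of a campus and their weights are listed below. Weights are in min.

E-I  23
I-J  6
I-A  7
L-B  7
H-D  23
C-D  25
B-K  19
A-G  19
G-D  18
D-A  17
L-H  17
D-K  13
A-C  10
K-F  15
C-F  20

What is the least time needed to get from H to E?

Compare a few routes:
H–D–C–A–I–E: 23+25+10+7+23 = 88
H–D–A–I–E: 23+17+7+23 = 70
The minimum is 70 min via H–D–A–I–E.

70 min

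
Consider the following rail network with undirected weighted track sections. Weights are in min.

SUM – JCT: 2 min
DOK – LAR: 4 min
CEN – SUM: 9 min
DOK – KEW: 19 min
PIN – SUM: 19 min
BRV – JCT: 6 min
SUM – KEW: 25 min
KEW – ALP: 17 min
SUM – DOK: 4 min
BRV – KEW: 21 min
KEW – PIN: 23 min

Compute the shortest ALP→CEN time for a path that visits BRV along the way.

55 min

Best ALP to BRV: ALP → KEW → BRV costing 38
Shortest BRV→CEN: BRV → JCT → SUM → CEN = 17
Total via BRV: 38 + 17 = 55 min.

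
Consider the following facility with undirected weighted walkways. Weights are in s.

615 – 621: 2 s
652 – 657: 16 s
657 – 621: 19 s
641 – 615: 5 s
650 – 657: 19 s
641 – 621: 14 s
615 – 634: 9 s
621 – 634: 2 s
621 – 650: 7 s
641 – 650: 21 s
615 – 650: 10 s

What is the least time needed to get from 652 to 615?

37 s

Enumerating some paths:
652 → 657 → 650 → 621 → 615: 16+19+7+2 = 44
652 → 657 → 621 → 615: 16+19+2 = 37
The minimum is 37 s via 652 → 657 → 621 → 615.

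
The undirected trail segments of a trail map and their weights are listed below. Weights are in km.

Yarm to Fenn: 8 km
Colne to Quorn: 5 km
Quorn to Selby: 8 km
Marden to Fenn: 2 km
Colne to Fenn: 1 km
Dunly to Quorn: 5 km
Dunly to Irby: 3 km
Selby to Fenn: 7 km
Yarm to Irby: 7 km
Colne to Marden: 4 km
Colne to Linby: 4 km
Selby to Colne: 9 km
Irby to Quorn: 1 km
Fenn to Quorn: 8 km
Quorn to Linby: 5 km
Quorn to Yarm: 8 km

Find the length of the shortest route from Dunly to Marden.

Running Dijkstra from Dunly:
Dunly: 0
Irby: 3  (via Dunly)
Quorn: 4  (via Irby)
Colne: 9  (via Quorn)
Linby: 9  (via Quorn)
Fenn: 10  (via Colne)
Yarm: 10  (via Irby)
Marden: 12  (via Fenn)
Shortest route: Dunly → Irby → Quorn → Colne → Fenn → Marden = 12 km.

12 km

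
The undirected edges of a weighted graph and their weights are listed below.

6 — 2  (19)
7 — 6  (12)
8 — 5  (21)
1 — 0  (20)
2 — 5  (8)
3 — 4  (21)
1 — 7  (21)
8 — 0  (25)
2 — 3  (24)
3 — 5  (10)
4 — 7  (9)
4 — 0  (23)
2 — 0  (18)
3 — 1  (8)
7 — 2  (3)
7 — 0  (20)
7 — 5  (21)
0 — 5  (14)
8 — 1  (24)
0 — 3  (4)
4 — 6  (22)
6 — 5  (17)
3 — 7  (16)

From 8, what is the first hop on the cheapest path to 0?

0

Candidate routes:
8 → 1 → 3 → 0: 24+8+4 = 36
8 → 5 → 3 → 0: 21+10+4 = 35
8 → 0: 25 = 25
8 → 5 → 0: 21+14 = 35
Cheapest is 8 → 0 at 25.
So from 8 the first move is to 0.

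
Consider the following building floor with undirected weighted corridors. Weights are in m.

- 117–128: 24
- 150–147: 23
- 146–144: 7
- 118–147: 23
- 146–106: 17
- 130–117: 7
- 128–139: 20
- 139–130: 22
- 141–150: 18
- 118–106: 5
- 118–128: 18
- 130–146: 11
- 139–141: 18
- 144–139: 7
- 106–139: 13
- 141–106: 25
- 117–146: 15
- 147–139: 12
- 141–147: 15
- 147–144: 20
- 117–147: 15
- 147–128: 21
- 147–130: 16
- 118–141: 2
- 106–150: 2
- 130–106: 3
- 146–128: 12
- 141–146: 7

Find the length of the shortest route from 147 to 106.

19 m

Running Dijkstra from 147:
147: 0
139: 12  (via 147)
141: 15  (via 147)
117: 15  (via 147)
130: 16  (via 147)
118: 17  (via 141)
106: 19  (via 130)
Shortest route: 147 → 130 → 106 = 19 m.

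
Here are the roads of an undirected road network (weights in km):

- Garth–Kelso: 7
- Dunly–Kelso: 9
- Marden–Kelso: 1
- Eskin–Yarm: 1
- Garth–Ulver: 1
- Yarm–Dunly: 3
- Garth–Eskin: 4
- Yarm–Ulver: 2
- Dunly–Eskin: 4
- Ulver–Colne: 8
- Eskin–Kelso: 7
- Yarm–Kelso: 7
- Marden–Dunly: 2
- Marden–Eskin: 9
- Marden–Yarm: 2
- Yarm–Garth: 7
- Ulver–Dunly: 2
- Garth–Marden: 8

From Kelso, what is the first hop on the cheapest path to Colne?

Compare a few routes:
Kelso–Marden–Yarm–Dunly–Ulver–Colne: 1+2+3+2+8 = 16
Kelso–Garth–Ulver–Colne: 7+1+8 = 16
Kelso–Marden–Dunly–Ulver–Colne: 1+2+2+8 = 13
Cheapest is Kelso–Marden–Dunly–Ulver–Colne at 13 km.
So from Kelso the first move is to Marden.

Marden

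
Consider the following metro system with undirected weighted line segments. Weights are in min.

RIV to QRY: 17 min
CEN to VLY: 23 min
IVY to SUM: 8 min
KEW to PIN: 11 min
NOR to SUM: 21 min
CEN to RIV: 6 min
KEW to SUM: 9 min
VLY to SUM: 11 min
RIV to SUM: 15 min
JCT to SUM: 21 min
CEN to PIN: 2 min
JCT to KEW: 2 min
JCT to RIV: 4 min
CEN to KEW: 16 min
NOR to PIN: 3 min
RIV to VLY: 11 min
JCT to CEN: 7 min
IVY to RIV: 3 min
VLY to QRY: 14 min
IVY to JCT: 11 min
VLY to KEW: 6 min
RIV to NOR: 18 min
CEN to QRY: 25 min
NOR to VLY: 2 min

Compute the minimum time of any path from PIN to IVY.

11 min

Shortest distances from PIN:
PIN: 0
CEN: 2  (via PIN)
NOR: 3  (via PIN)
VLY: 5  (via NOR)
RIV: 8  (via CEN)
JCT: 9  (via CEN)
IVY: 11  (via RIV)
Shortest route: PIN → CEN → RIV → IVY = 11 min.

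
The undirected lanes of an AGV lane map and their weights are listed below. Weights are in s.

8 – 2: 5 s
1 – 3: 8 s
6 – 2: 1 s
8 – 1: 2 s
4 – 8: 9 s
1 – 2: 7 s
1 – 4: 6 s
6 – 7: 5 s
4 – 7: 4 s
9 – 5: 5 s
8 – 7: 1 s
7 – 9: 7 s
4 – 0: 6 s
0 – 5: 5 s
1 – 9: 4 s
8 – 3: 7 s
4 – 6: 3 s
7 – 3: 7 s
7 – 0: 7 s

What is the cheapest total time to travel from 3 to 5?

Compare a few routes:
3 → 1 → 9 → 5: 8+4+5 = 17
3 → 8 → 1 → 9 → 5: 7+2+4+5 = 18
Cheapest is 3 → 1 → 9 → 5 at 17 s.

17 s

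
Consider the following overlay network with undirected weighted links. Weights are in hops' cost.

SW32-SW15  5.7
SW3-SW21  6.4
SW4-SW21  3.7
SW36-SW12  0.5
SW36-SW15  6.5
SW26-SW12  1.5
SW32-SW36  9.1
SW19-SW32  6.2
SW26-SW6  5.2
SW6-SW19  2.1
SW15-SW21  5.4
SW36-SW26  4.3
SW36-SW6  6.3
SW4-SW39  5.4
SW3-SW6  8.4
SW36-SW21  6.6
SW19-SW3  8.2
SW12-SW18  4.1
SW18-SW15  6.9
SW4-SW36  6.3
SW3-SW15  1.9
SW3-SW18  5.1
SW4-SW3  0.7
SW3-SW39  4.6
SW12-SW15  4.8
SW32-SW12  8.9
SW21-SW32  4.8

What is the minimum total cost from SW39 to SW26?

12.8 hops' cost

Candidate routes:
SW39–SW3–SW15–SW12–SW26: 4.6+1.9+4.8+1.5 = 12.8
SW39–SW4–SW3–SW15–SW12–SW26: 5.4+0.7+1.9+4.8+1.5 = 14.3
SW39–SW3–SW4–SW36–SW12–SW26: 4.6+0.7+6.3+0.5+1.5 = 13.6
SW39–SW4–SW36–SW12–SW26: 5.4+6.3+0.5+1.5 = 13.7
The minimum is 12.8 hops' cost via SW39–SW3–SW15–SW12–SW26.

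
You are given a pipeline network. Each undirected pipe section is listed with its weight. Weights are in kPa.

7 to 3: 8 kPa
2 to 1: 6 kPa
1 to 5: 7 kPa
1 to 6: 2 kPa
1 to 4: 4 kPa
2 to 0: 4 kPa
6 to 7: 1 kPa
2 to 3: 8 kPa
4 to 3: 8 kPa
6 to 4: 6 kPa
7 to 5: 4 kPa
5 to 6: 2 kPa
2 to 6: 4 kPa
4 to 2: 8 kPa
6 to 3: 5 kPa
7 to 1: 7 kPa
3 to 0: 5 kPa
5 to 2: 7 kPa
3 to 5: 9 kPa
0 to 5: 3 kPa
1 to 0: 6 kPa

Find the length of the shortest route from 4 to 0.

10 kPa

Settle nodes by increasing distance from 4:
4: 0
1: 4  (via 4)
6: 6  (via 4)
7: 7  (via 6)
2: 8  (via 4)
3: 8  (via 4)
5: 8  (via 6)
0: 10  (via 1)
Shortest route: 4 → 1 → 0 = 10 kPa.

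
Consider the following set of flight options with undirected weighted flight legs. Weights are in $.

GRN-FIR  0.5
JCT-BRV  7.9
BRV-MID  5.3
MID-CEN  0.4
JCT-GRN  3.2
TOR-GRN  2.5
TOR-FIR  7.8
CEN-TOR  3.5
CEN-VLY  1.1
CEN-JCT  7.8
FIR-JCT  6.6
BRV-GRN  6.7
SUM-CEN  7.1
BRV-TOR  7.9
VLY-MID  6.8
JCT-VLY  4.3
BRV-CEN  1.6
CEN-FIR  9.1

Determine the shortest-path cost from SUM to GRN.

Enumerating some paths:
SUM - CEN - VLY - JCT - GRN: 7.1+1.1+4.3+3.2 = 15.7
SUM - CEN - TOR - GRN: 7.1+3.5+2.5 = 13.1
SUM - CEN - FIR - GRN: 7.1+9.1+0.5 = 16.7
SUM - CEN - BRV - GRN: 7.1+1.6+6.7 = 15.4
The minimum is $13.1 via SUM - CEN - TOR - GRN.

$13.1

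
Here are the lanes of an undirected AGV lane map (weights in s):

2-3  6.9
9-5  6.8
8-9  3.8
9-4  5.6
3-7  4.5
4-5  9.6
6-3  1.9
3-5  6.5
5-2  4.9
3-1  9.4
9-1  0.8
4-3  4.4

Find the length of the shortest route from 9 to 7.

14.5 s

Settle nodes by increasing distance from 9:
9: 0
1: 0.8  (via 9)
8: 3.8  (via 9)
4: 5.6  (via 9)
5: 6.8  (via 9)
3: 10  (via 4)
2: 11.7  (via 5)
6: 11.9  (via 3)
7: 14.5  (via 3)
Shortest route: 9 → 4 → 3 → 7 = 14.5 s.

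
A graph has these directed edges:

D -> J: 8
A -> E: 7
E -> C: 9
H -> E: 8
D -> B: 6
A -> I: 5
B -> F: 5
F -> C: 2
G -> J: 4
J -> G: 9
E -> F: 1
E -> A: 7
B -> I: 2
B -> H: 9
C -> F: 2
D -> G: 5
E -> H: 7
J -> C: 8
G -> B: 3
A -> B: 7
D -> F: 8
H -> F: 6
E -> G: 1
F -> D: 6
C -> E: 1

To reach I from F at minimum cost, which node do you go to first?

Enumerating some paths:
F–C–E–G–B–I: 2+1+1+3+2 = 9
F–D–B–I: 6+6+2 = 14
Cheapest is F–C–E–G–B–I at 9.
So from F the first move is to C.

C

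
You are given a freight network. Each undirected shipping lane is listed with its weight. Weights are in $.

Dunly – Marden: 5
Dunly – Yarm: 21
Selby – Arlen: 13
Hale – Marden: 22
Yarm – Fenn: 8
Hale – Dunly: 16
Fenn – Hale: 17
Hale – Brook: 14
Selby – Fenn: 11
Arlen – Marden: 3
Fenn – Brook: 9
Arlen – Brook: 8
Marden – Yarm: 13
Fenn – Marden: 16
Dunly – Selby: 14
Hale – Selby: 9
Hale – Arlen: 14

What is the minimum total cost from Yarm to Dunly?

Enumerating some paths:
Yarm–Dunly: 21 = 21
Yarm–Marden–Dunly: 13+5 = 18
The minimum is $18 via Yarm–Marden–Dunly.

$18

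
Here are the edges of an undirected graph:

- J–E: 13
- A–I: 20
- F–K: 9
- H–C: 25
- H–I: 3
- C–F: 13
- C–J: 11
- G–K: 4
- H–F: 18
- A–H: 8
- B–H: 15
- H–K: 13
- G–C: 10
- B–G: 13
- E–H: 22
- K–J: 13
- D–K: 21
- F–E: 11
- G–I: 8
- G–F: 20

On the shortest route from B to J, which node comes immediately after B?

Candidate routes:
B–G–C–J: 13+10+11 = 34
B–G–K–J: 13+4+13 = 30
B–H–I–G–K–J: 15+3+8+4+13 = 43
B–H–K–J: 15+13+13 = 41
Cheapest is B–G–K–J at 30.
So from B the first move is to G.

G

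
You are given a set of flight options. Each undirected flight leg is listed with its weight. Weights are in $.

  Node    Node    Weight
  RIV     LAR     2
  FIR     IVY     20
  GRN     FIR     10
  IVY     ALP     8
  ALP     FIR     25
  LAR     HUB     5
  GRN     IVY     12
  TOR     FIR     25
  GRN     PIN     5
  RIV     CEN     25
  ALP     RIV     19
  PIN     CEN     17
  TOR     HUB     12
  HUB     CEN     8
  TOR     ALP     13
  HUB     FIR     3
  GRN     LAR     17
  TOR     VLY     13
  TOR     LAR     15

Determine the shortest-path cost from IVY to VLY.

$34

Enumerating some paths:
IVY → GRN → FIR → HUB → TOR → VLY: 12+10+3+12+13 = 50
IVY → FIR → HUB → TOR → VLY: 20+3+12+13 = 48
IVY → ALP → TOR → VLY: 8+13+13 = 34
Cheapest is IVY → ALP → TOR → VLY at $34.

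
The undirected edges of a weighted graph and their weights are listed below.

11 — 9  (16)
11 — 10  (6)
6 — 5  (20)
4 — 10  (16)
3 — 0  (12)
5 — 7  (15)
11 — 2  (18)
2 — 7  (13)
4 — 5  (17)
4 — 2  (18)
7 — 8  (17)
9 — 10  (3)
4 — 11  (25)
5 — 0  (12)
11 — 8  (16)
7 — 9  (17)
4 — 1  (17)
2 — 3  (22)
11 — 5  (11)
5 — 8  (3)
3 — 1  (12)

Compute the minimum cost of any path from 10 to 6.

37

Settle nodes by increasing distance from 10:
10: 0
9: 3  (via 10)
11: 6  (via 10)
4: 16  (via 10)
5: 17  (via 11)
7: 20  (via 9)
8: 20  (via 5)
2: 24  (via 11)
0: 29  (via 5)
1: 33  (via 4)
6: 37  (via 5)
Shortest route: 10 → 11 → 5 → 6 = 37.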